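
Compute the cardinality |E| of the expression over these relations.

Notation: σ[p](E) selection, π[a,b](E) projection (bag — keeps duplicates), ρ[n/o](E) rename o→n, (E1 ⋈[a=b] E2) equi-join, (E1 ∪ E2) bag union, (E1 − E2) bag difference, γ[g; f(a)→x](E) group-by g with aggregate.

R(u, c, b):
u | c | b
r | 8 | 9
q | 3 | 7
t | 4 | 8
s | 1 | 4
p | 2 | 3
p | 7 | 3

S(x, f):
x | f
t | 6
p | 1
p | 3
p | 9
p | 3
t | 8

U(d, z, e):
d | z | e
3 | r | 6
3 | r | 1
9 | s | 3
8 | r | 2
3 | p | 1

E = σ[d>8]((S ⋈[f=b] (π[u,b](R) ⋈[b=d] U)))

Subexpression sizes:
  S → 6
  R → 6
  π[u,b](R) → 6
  U → 5
  (π[u,b](R) ⋈[b=d] U) → 8
  (S ⋈[f=b] (π[u,b](R) ⋈[b=d] U)) → 14
  σ[d>8]((S ⋈[f=b] (π[u,b](R) ⋈[b=d] U))) → 1

|E| = 1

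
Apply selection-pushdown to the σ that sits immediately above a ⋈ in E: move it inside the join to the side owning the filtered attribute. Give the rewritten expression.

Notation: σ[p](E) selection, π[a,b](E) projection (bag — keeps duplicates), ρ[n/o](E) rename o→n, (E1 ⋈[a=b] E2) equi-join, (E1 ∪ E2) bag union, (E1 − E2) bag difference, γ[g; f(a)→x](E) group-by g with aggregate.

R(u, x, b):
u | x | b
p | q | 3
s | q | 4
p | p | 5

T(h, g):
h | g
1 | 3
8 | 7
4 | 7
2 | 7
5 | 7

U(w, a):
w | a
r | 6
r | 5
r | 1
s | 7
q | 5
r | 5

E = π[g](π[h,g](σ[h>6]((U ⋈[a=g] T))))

σ filters on h, owned by the right side.
E' = π[g](π[h,g]((U ⋈[a=g] σ[h>6](T))))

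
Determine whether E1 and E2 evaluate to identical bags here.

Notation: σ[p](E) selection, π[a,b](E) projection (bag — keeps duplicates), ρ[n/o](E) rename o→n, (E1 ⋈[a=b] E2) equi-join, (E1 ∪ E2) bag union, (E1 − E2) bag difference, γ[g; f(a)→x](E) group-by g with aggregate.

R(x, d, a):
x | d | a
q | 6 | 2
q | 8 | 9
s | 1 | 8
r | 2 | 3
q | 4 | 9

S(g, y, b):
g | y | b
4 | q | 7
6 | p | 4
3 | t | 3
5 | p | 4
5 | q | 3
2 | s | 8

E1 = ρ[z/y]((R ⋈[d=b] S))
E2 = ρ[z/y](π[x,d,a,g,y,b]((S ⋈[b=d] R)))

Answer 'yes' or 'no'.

E1 per-node cardinality:
  R → 5
  S → 6
  (R ⋈[d=b] S) → 3
  ρ[z/y]((R ⋈[d=b] S)) → 3
E2 per-node cardinality:
  S → 6
  R → 5
  (S ⋈[b=d] R) → 3
  π[x,d,a,g,y,b]((S ⋈[b=d] R)) → 3
  ρ[z/y](π[x,d,a,g,y,b]((S ⋈[b=d] R))) → 3

E1 and E2 produce the same multiset:
x | d | a | g | z | b
q | 4 | 9 | 5 | p | 4
q | 4 | 9 | 6 | p | 4
q | 8 | 9 | 2 | s | 8

yes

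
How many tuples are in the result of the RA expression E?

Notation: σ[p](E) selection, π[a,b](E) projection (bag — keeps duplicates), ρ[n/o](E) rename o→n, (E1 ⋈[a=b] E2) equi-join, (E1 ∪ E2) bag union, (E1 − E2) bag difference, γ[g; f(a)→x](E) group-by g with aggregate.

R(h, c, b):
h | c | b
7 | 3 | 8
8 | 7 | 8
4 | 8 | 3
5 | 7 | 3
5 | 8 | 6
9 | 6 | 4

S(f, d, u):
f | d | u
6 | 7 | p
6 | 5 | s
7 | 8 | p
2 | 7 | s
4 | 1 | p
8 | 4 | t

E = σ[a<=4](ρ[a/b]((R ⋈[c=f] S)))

Subexpression sizes:
  R → 6
  S → 6
  (R ⋈[c=f] S) → 6
  ρ[a/b]((R ⋈[c=f] S)) → 6
  σ[a<=4](ρ[a/b]((R ⋈[c=f] S))) → 4

|E| = 4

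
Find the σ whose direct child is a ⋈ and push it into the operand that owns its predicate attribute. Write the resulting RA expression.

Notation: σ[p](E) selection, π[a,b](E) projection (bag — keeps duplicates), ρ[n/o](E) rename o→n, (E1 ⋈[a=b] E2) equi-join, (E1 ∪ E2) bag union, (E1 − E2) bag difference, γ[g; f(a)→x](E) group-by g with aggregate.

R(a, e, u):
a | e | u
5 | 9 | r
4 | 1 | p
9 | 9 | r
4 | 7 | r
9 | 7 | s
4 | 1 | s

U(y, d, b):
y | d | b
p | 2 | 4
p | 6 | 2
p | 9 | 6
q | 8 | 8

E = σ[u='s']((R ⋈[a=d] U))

σ filters on u, owned by the left side.
E' = (σ[u='s'](R) ⋈[a=d] U)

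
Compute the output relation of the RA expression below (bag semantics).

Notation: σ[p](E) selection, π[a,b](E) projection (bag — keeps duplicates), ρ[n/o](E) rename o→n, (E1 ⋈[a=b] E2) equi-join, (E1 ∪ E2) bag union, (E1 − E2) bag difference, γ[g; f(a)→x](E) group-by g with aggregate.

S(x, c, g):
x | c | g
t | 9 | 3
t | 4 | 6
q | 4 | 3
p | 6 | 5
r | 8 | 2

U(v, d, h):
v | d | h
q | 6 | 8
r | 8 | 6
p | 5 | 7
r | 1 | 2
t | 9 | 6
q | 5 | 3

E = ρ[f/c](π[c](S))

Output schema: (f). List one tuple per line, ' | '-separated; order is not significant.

Row counts bottom-up:
  S → 5
  π[c](S) → 5
  ρ[f/c](π[c](S)) → 5

== RESULT ==
f
4
4
6
8
9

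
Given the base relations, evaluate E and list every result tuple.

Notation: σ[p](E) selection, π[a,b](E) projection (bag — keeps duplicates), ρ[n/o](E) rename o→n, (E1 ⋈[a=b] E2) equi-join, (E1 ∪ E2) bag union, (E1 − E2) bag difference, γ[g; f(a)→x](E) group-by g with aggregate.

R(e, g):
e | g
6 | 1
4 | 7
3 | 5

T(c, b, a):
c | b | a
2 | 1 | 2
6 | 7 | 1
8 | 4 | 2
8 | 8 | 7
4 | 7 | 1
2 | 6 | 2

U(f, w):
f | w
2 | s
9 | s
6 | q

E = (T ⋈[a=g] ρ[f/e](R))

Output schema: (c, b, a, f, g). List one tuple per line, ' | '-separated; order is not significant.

Stepwise |·|:
  T → 6
  R → 3
  ρ[f/e](R) → 3
  (T ⋈[a=g] ρ[f/e](R)) → 3

== RESULT ==
c | b | a | f | g
4 | 7 | 1 | 6 | 1
6 | 7 | 1 | 6 | 1
8 | 8 | 7 | 4 | 7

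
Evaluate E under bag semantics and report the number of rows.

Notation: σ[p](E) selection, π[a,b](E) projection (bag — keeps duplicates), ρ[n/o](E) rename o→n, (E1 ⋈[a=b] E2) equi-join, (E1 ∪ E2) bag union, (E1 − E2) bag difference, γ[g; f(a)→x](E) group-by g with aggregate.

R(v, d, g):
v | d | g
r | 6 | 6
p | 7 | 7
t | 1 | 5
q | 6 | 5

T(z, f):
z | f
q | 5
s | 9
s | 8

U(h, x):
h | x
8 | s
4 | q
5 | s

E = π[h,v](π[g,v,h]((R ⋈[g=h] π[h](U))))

Row counts bottom-up:
  R → 4
  U → 3
  π[h](U) → 3
  (R ⋈[g=h] π[h](U)) → 2
  π[g,v,h]((R ⋈[g=h] π[h](U))) → 2
  π[h,v](π[g,v,h]((R ⋈[g=h] π[h](U)))) → 2

|E| = 2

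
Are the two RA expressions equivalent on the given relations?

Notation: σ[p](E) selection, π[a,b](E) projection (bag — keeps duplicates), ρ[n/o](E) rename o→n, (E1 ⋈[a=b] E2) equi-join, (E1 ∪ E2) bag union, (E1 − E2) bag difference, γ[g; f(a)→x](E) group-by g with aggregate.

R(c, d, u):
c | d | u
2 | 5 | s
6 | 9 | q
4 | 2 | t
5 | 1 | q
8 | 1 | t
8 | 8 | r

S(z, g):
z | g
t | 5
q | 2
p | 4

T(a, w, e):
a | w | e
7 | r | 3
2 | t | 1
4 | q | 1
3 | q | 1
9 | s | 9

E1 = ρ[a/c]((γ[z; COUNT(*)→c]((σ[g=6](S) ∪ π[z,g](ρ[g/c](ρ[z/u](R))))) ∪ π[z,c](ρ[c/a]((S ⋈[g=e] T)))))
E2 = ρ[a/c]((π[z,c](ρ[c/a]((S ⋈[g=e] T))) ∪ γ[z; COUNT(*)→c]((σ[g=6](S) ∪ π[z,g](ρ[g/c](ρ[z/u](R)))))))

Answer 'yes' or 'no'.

E1 stepwise |·|:
  S → 3
  σ[g=6](S) → 0
  R → 6
  ρ[z/u](R) → 6
  ρ[g/c](ρ[z/u](R)) → 6
  π[z,g](ρ[g/c](ρ[z/u](R))) → 6
  (σ[g=6](S) ∪ π[z,g](ρ[g/c](ρ[z/u](R)))) → 6
  γ[z; COUNT(*)→c]((σ[g=6](S) ∪ π[z,g](ρ[g/c](ρ[z/u](R))))) → 4
  S → 3
  T → 5
  (S ⋈[g=e] T) → 0
  ρ[c/a]((S ⋈[g=e] T)) → 0
  π[z,c](ρ[c/a]((S ⋈[g=e] T))) → 0
  (γ[z; COUNT(*)→c]((σ[g=6](S) ∪ π[z,g](ρ[g/c](ρ[z/u](R))))) ∪ π[z,c](ρ[c/a]((S ⋈[g=e] T)))) → 4
  ρ[a/c]((γ[z; COUNT(*)→c]((σ[g=6](S) ∪ π[z,g](ρ[g/c](ρ[z/u](R))))) ∪ π[z,c](ρ[c/a]((S ⋈[g=e] T))))) → 4
E2 stepwise |·|:
  S → 3
  T → 5
  (S ⋈[g=e] T) → 0
  ρ[c/a]((S ⋈[g=e] T)) → 0
  π[z,c](ρ[c/a]((S ⋈[g=e] T))) → 0
  S → 3
  σ[g=6](S) → 0
  R → 6
  ρ[z/u](R) → 6
  ρ[g/c](ρ[z/u](R)) → 6
  π[z,g](ρ[g/c](ρ[z/u](R))) → 6
  (σ[g=6](S) ∪ π[z,g](ρ[g/c](ρ[z/u](R)))) → 6
  γ[z; COUNT(*)→c]((σ[g=6](S) ∪ π[z,g](ρ[g/c](ρ[z/u](R))))) → 4
  (π[z,c](ρ[c/a]((S ⋈[g=e] T))) ∪ γ[z; COUNT(*)→c]((σ[g=6](S) ∪ π[z,g](ρ[g/c](ρ[z/u](R)))))) → 4
  ρ[a/c]((π[z,c](ρ[c/a]((S ⋈[g=e] T))) ∪ γ[z; COUNT(*)→c]((σ[g=6](S) ∪ π[z,g](ρ[g/c](ρ[z/u](R))))))) → 4

E1 and E2 produce the same multiset:
z | a
q | 2
r | 1
s | 1
t | 2

yes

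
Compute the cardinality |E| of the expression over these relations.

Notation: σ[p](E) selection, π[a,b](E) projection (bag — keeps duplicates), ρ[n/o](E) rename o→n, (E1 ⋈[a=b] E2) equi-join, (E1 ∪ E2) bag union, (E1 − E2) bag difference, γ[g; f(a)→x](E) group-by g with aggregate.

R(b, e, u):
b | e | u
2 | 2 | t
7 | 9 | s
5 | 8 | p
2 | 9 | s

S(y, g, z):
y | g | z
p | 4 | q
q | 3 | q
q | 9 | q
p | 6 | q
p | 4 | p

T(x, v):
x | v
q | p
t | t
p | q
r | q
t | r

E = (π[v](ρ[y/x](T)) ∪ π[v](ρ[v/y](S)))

Subexpression sizes:
  T → 5
  ρ[y/x](T) → 5
  π[v](ρ[y/x](T)) → 5
  S → 5
  ρ[v/y](S) → 5
  π[v](ρ[v/y](S)) → 5
  (π[v](ρ[y/x](T)) ∪ π[v](ρ[v/y](S))) → 10

|E| = 10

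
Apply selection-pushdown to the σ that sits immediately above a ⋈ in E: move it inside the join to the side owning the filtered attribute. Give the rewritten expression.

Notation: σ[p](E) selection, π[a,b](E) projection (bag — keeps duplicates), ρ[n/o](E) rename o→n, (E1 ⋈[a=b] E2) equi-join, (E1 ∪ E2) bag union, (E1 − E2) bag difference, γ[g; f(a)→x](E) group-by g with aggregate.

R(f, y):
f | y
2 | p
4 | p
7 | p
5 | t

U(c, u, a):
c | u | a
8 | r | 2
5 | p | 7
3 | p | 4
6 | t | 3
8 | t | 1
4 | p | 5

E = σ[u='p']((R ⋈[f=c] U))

σ filters on u, owned by the right side.
E' = (R ⋈[f=c] σ[u='p'](U))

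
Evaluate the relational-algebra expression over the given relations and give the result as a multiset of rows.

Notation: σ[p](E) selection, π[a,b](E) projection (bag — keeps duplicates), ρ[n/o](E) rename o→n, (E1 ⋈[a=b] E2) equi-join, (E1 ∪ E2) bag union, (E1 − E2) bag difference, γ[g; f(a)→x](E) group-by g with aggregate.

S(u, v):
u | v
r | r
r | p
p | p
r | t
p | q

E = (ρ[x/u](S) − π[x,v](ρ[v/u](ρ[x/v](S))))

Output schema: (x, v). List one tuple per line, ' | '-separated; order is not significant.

Stepwise |·|:
  S → 5
  ρ[x/u](S) → 5
  S → 5
  ρ[x/v](S) → 5
  ρ[v/u](ρ[x/v](S)) → 5
  π[x,v](ρ[v/u](ρ[x/v](S))) → 5
  (ρ[x/u](S) − π[x,v](ρ[v/u](ρ[x/v](S)))) → 3

== RESULT ==
x | v
p | q
r | p
r | t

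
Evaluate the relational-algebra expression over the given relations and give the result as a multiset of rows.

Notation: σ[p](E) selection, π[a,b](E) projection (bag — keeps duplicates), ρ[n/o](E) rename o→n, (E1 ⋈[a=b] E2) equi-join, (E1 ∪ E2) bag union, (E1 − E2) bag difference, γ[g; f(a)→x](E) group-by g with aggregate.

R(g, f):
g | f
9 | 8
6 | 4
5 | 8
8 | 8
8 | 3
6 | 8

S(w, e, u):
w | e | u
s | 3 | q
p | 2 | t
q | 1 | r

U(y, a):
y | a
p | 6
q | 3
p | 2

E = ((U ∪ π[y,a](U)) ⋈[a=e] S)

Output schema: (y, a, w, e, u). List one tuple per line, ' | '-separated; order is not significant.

Per-node cardinality:
  U → 3
  U → 3
  π[y,a](U) → 3
  (U ∪ π[y,a](U)) → 6
  S → 3
  ((U ∪ π[y,a](U)) ⋈[a=e] S) → 4

== RESULT ==
y | a | w | e | u
p | 2 | p | 2 | t
p | 2 | p | 2 | t
q | 3 | s | 3 | q
q | 3 | s | 3 | q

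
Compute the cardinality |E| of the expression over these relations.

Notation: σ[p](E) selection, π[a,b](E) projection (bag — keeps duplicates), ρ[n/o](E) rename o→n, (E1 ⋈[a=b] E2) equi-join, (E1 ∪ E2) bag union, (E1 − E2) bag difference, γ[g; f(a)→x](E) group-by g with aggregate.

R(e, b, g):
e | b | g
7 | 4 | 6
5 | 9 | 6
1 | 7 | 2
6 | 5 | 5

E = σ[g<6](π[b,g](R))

Row counts bottom-up:
  R → 4
  π[b,g](R) → 4
  σ[g<6](π[b,g](R)) → 2

|E| = 2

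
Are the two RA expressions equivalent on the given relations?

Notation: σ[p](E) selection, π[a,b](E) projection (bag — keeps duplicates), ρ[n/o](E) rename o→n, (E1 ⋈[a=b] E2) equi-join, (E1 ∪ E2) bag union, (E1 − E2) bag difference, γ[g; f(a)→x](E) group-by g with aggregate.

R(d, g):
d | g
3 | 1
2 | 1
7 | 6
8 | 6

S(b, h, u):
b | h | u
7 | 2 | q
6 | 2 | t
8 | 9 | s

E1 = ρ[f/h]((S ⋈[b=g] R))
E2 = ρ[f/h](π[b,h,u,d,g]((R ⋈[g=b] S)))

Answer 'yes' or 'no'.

E1 per-node cardinality:
  S → 3
  R → 4
  (S ⋈[b=g] R) → 2
  ρ[f/h]((S ⋈[b=g] R)) → 2
E2 per-node cardinality:
  R → 4
  S → 3
  (R ⋈[g=b] S) → 2
  π[b,h,u,d,g]((R ⋈[g=b] S)) → 2
  ρ[f/h](π[b,h,u,d,g]((R ⋈[g=b] S))) → 2

E1 and E2 produce the same multiset:
b | f | u | d | g
6 | 2 | t | 7 | 6
6 | 2 | t | 8 | 6

yes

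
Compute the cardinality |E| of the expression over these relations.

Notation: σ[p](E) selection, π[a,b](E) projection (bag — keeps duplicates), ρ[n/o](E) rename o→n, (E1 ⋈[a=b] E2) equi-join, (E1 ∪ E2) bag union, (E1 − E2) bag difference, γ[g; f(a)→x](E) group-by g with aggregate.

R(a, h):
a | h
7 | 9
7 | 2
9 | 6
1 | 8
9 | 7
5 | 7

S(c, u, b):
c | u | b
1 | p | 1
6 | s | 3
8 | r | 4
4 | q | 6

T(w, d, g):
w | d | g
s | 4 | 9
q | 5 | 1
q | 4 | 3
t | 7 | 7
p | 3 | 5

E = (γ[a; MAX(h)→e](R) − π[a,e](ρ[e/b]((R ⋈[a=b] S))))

Subexpression sizes:
  R → 6
  γ[a; MAX(h)→e](R) → 4
  R → 6
  S → 4
  (R ⋈[a=b] S) → 1
  ρ[e/b]((R ⋈[a=b] S)) → 1
  π[a,e](ρ[e/b]((R ⋈[a=b] S))) → 1
  (γ[a; MAX(h)→e](R) − π[a,e](ρ[e/b]((R ⋈[a=b] S)))) → 4

|E| = 4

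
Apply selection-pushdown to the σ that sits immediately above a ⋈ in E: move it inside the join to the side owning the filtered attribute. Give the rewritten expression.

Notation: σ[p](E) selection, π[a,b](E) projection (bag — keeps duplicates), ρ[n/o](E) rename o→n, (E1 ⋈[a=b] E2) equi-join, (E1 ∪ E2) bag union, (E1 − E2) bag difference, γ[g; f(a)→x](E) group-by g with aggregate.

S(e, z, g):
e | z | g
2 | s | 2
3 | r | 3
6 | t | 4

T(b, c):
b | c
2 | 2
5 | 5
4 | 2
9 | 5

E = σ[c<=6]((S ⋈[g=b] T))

σ filters on c, owned by the right side.
E' = (S ⋈[g=b] σ[c<=6](T))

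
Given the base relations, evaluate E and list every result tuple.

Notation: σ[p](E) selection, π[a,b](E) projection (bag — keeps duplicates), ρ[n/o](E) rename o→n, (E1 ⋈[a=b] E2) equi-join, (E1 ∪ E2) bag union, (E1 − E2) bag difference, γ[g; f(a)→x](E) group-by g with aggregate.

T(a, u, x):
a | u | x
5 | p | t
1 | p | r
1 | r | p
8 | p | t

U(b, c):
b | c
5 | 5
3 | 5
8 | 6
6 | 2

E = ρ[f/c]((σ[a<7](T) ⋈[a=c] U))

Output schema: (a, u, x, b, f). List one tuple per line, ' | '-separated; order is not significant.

Per-node cardinality:
  T → 4
  σ[a<7](T) → 3
  U → 4
  (σ[a<7](T) ⋈[a=c] U) → 2
  ρ[f/c]((σ[a<7](T) ⋈[a=c] U)) → 2

== RESULT ==
a | u | x | b | f
5 | p | t | 3 | 5
5 | p | t | 5 | 5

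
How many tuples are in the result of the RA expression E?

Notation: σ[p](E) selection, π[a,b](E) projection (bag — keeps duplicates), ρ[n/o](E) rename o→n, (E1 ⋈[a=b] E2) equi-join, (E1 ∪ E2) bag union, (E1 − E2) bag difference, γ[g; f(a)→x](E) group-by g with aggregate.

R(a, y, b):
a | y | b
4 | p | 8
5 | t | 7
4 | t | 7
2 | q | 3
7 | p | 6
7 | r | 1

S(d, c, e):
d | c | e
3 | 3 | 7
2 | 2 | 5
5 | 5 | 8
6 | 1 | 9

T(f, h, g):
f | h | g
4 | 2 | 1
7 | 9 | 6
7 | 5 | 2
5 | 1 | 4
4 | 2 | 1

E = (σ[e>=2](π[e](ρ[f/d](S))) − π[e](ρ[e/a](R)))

Subexpression sizes:
  S → 4
  ρ[f/d](S) → 4
  π[e](ρ[f/d](S)) → 4
  σ[e>=2](π[e](ρ[f/d](S))) → 4
  R → 6
  ρ[e/a](R) → 6
  π[e](ρ[e/a](R)) → 6
  (σ[e>=2](π[e](ρ[f/d](S))) − π[e](ρ[e/a](R))) → 2

|E| = 2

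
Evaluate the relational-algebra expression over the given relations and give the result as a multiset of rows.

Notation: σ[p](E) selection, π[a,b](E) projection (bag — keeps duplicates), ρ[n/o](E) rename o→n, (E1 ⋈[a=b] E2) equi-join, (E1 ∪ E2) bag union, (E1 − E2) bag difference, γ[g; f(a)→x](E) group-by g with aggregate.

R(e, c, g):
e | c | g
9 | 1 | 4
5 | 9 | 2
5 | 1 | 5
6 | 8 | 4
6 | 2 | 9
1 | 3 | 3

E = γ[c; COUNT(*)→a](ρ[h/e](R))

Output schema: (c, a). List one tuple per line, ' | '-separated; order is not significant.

Per-node cardinality:
  R → 6
  ρ[h/e](R) → 6
  γ[c; COUNT(*)→a](ρ[h/e](R)) → 5

== RESULT ==
c | a
1 | 2
2 | 1
3 | 1
8 | 1
9 | 1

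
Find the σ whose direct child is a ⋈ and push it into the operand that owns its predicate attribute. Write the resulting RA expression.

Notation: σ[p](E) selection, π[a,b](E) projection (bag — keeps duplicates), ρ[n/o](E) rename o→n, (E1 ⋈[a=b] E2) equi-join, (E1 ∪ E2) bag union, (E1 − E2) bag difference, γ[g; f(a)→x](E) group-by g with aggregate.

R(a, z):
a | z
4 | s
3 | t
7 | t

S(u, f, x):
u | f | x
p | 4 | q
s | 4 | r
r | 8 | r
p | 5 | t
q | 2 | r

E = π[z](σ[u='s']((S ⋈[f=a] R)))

σ filters on u, owned by the left side.
E' = π[z]((σ[u='s'](S) ⋈[f=a] R))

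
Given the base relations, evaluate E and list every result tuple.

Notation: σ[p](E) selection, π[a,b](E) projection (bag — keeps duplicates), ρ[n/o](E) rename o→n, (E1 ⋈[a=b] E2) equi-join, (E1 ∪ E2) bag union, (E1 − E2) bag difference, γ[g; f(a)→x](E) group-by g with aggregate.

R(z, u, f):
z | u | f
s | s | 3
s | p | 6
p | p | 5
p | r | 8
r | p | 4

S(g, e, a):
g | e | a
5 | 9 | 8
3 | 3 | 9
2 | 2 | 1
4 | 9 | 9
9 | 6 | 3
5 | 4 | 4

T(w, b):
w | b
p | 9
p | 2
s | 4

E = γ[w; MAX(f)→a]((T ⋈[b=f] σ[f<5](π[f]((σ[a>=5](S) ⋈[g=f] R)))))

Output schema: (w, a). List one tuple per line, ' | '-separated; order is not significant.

Per-node cardinality:
  T → 3
  S → 6
  σ[a>=5](S) → 3
  R → 5
  (σ[a>=5](S) ⋈[g=f] R) → 3
  π[f]((σ[a>=5](S) ⋈[g=f] R)) → 3
  σ[f<5](π[f]((σ[a>=5](S) ⋈[g=f] R))) → 2
  (T ⋈[b=f] σ[f<5](π[f]((σ[a>=5](S) ⋈[g=f] R)))) → 1
  γ[w; MAX(f)→a]((T ⋈[b=f] σ[f<5](π[f]((σ[a>=5](S) ⋈[g=f] R))))) → 1

== RESULT ==
w | a
s | 4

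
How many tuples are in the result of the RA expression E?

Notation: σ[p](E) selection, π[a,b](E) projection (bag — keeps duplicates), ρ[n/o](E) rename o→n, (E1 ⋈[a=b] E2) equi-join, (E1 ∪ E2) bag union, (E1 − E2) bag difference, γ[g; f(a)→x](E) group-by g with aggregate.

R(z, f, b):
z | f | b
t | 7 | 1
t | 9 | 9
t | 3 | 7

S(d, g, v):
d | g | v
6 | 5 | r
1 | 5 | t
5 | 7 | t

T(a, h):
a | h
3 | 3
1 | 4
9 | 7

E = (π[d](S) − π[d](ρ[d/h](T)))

Subexpression sizes:
  S → 3
  π[d](S) → 3
  T → 3
  ρ[d/h](T) → 3
  π[d](ρ[d/h](T)) → 3
  (π[d](S) − π[d](ρ[d/h](T))) → 3

|E| = 3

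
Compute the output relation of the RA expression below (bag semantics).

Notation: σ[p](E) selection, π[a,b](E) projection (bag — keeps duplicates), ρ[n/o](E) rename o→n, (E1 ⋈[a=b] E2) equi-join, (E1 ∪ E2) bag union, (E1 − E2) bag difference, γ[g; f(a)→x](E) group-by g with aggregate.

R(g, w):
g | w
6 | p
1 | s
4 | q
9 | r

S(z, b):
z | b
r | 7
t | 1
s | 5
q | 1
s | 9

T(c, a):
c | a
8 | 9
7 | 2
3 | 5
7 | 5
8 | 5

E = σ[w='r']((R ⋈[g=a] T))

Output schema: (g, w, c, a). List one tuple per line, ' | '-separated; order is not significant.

Subexpression sizes:
  R → 4
  T → 5
  (R ⋈[g=a] T) → 1
  σ[w='r']((R ⋈[g=a] T)) → 1

== RESULT ==
g | w | c | a
9 | r | 8 | 9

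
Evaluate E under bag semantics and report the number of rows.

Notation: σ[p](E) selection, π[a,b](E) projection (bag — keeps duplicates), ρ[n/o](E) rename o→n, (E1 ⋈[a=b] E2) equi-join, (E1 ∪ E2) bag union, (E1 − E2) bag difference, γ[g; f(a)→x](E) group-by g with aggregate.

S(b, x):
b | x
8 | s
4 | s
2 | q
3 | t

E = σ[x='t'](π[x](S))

Per-node cardinality:
  S → 4
  π[x](S) → 4
  σ[x='t'](π[x](S)) → 1

|E| = 1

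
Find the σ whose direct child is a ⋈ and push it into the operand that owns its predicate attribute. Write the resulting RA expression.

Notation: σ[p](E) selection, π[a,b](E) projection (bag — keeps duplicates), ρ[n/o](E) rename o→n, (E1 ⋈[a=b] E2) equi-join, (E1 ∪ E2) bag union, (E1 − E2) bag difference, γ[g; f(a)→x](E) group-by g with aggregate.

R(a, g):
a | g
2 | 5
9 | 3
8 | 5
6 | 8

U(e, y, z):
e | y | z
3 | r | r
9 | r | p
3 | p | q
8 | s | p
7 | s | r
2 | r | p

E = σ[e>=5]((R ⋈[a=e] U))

σ filters on e, owned by the right side.
E' = (R ⋈[a=e] σ[e>=5](U))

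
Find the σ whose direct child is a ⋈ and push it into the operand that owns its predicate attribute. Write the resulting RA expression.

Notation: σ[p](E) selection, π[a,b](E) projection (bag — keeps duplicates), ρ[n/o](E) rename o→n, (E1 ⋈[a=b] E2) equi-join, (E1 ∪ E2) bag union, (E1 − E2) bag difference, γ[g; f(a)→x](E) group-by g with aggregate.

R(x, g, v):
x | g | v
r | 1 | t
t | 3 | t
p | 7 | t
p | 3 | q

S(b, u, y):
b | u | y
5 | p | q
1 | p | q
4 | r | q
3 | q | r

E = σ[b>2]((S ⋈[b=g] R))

σ filters on b, owned by the left side.
E' = (σ[b>2](S) ⋈[b=g] R)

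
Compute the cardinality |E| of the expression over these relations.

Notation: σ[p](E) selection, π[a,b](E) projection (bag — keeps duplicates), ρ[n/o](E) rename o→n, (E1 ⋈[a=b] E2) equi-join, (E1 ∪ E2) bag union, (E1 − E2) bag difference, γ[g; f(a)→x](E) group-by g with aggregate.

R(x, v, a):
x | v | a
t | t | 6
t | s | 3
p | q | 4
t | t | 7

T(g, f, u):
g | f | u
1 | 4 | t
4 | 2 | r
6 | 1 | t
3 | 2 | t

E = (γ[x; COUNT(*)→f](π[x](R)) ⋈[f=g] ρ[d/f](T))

Per-node cardinality:
  R → 4
  π[x](R) → 4
  γ[x; COUNT(*)→f](π[x](R)) → 2
  T → 4
  ρ[d/f](T) → 4
  (γ[x; COUNT(*)→f](π[x](R)) ⋈[f=g] ρ[d/f](T)) → 2

|E| = 2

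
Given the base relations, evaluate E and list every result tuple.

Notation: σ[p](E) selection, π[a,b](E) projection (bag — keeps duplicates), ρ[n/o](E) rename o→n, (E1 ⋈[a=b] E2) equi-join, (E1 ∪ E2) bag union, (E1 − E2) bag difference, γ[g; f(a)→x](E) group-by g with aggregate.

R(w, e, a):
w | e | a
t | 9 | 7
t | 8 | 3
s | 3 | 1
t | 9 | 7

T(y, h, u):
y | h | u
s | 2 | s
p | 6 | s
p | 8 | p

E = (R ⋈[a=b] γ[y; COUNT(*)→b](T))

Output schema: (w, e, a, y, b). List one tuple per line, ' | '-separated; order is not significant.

Per-node cardinality:
  R → 4
  T → 3
  γ[y; COUNT(*)→b](T) → 2
  (R ⋈[a=b] γ[y; COUNT(*)→b](T)) → 1

== RESULT ==
w | e | a | y | b
s | 3 | 1 | s | 1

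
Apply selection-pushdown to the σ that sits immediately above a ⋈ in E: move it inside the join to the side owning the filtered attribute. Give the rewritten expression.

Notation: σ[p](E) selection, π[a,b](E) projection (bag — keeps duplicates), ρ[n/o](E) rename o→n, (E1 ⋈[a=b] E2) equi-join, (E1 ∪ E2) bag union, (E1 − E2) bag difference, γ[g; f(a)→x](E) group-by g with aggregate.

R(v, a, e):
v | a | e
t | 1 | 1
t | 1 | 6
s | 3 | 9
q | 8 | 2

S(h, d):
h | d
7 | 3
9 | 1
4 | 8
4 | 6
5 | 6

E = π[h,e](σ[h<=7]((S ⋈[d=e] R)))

σ filters on h, owned by the left side.
E' = π[h,e]((σ[h<=7](S) ⋈[d=e] R))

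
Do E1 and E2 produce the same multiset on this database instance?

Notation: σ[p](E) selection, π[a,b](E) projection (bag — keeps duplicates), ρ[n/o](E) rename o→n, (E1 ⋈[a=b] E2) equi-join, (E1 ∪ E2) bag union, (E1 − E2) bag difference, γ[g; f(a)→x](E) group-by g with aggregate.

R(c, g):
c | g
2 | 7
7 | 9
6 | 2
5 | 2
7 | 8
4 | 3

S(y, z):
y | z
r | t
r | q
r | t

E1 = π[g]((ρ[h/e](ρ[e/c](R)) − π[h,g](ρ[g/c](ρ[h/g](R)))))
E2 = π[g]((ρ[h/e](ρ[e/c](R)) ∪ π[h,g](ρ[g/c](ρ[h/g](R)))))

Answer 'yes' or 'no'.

E1 subexpression sizes:
  R → 6
  ρ[e/c](R) → 6
  ρ[h/e](ρ[e/c](R)) → 6
  R → 6
  ρ[h/g](R) → 6
  ρ[g/c](ρ[h/g](R)) → 6
  π[h,g](ρ[g/c](ρ[h/g](R))) → 6
  (ρ[h/e](ρ[e/c](R)) − π[h,g](ρ[g/c](ρ[h/g](R)))) → 6
  π[g]((ρ[h/e](ρ[e/c](R)) − π[h,g](ρ[g/c](ρ[h/g](R))))) → 6
E2 subexpression sizes:
  R → 6
  ρ[e/c](R) → 6
  ρ[h/e](ρ[e/c](R)) → 6
  R → 6
  ρ[h/g](R) → 6
  ρ[g/c](ρ[h/g](R)) → 6
  π[h,g](ρ[g/c](ρ[h/g](R))) → 6
  (ρ[h/e](ρ[e/c](R)) ∪ π[h,g](ρ[g/c](ρ[h/g](R)))) → 12
  π[g]((ρ[h/e](ρ[e/c](R)) ∪ π[h,g](ρ[g/c](ρ[h/g](R))))) → 12

E1 result:
g
2
2
3
7
8
9
E2 result:
g
2
2
2
3
4
5
6
7
7
7
8
9
Witness: (6,) appears 0× in E1 but 1× in E2.

no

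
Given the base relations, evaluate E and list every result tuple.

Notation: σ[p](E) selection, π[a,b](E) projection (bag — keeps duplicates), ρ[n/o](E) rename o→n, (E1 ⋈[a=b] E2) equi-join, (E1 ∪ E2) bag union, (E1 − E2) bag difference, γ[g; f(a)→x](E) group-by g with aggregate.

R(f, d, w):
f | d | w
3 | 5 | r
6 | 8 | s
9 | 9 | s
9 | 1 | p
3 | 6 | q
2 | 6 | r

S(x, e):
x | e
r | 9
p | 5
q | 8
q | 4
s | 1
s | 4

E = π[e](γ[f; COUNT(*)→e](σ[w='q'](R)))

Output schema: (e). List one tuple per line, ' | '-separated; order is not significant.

Per-node cardinality:
  R → 6
  σ[w='q'](R) → 1
  γ[f; COUNT(*)→e](σ[w='q'](R)) → 1
  π[e](γ[f; COUNT(*)→e](σ[w='q'](R))) → 1

== RESULT ==
e
1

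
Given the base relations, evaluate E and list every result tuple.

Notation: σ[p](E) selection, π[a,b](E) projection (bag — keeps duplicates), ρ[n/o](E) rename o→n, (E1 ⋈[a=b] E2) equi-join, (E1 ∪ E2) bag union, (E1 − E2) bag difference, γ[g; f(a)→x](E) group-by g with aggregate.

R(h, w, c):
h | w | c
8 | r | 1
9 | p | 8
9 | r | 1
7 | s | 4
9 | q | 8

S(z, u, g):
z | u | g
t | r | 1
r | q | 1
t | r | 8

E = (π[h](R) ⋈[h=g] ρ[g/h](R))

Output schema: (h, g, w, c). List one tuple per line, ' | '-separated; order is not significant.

Stepwise |·|:
  R → 5
  π[h](R) → 5
  R → 5
  ρ[g/h](R) → 5
  (π[h](R) ⋈[h=g] ρ[g/h](R)) → 11

== RESULT ==
h | g | w | c
7 | 7 | s | 4
8 | 8 | r | 1
9 | 9 | p | 8
9 | 9 | p | 8
9 | 9 | p | 8
9 | 9 | q | 8
9 | 9 | q | 8
9 | 9 | q | 8
9 | 9 | r | 1
9 | 9 | r | 1
9 | 9 | r | 1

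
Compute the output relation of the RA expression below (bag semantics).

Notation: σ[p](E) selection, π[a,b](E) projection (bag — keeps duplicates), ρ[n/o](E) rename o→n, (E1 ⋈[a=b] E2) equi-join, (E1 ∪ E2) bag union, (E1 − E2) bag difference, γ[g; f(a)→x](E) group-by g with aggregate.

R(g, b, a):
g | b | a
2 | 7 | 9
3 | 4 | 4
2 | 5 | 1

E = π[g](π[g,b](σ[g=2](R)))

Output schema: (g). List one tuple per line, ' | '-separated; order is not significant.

Stepwise |·|:
  R → 3
  σ[g=2](R) → 2
  π[g,b](σ[g=2](R)) → 2
  π[g](π[g,b](σ[g=2](R))) → 2

== RESULT ==
g
2
2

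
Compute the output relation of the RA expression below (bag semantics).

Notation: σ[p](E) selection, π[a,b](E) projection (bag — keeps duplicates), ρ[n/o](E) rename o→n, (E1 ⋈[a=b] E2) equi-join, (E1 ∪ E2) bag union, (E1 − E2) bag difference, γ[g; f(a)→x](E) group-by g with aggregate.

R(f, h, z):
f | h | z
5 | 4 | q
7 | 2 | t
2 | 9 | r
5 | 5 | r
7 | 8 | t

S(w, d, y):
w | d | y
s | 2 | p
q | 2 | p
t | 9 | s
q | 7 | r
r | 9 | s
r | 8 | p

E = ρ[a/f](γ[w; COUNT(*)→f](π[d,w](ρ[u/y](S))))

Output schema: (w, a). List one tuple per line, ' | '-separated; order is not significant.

Subexpression sizes:
  S → 6
  ρ[u/y](S) → 6
  π[d,w](ρ[u/y](S)) → 6
  γ[w; COUNT(*)→f](π[d,w](ρ[u/y](S))) → 4
  ρ[a/f](γ[w; COUNT(*)→f](π[d,w](ρ[u/y](S)))) → 4

== RESULT ==
w | a
q | 2
r | 2
s | 1
t | 1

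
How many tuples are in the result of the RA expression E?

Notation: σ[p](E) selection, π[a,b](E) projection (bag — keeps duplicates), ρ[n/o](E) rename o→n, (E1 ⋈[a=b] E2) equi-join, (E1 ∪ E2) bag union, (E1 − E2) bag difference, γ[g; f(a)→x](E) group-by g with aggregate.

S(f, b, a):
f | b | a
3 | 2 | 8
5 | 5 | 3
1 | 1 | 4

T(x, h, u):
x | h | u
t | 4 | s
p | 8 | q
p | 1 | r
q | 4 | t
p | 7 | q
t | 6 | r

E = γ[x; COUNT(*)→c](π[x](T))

Subexpression sizes:
  T → 6
  π[x](T) → 6
  γ[x; COUNT(*)→c](π[x](T)) → 3

|E| = 3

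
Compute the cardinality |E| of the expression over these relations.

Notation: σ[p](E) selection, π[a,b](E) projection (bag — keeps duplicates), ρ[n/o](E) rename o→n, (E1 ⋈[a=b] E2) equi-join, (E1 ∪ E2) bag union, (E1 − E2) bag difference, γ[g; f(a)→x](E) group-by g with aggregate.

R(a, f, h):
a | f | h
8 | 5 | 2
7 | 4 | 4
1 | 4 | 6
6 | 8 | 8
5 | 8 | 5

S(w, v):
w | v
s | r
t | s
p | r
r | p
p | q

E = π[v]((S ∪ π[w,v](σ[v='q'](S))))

Subexpression sizes:
  S → 5
  S → 5
  σ[v='q'](S) → 1
  π[w,v](σ[v='q'](S)) → 1
  (S ∪ π[w,v](σ[v='q'](S))) → 6
  π[v]((S ∪ π[w,v](σ[v='q'](S)))) → 6

|E| = 6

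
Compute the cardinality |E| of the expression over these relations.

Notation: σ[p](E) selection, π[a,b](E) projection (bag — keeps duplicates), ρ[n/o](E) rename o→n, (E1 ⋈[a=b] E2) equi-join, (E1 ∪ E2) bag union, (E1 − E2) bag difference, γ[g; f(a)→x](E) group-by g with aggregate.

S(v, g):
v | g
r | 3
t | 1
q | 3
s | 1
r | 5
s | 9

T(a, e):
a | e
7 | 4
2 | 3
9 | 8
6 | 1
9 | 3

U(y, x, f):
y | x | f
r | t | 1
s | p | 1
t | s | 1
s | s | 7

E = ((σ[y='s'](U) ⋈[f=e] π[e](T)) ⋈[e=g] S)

Per-node cardinality:
  U → 4
  σ[y='s'](U) → 2
  T → 5
  π[e](T) → 5
  (σ[y='s'](U) ⋈[f=e] π[e](T)) → 1
  S → 6
  ((σ[y='s'](U) ⋈[f=e] π[e](T)) ⋈[e=g] S) → 2

|E| = 2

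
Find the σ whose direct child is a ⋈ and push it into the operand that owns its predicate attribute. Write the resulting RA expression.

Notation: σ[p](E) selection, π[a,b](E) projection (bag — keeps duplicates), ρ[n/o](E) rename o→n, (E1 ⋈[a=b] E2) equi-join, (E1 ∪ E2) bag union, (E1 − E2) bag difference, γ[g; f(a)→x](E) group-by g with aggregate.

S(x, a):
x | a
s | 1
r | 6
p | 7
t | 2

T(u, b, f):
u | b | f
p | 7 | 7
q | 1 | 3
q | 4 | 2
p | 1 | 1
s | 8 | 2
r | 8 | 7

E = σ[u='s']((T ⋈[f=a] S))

σ filters on u, owned by the left side.
E' = (σ[u='s'](T) ⋈[f=a] S)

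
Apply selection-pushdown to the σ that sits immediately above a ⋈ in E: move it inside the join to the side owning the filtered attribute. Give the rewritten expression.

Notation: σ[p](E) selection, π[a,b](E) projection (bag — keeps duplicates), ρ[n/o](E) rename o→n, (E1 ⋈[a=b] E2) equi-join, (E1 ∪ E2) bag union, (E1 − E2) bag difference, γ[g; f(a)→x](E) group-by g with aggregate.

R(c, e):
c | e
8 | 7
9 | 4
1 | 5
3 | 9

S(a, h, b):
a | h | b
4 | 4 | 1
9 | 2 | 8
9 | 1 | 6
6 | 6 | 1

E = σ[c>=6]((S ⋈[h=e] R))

σ filters on c, owned by the right side.
E' = (S ⋈[h=e] σ[c>=6](R))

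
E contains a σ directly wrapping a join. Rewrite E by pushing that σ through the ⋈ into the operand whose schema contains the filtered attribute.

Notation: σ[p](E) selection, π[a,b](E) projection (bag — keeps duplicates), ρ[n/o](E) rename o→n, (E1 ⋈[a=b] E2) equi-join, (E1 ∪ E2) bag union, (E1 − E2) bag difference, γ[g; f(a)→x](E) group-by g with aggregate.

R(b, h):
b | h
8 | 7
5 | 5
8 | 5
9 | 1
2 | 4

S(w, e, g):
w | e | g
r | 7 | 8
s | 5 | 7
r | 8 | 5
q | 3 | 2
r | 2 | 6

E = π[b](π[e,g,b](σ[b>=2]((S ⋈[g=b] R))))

σ filters on b, owned by the right side.
E' = π[b](π[e,g,b]((S ⋈[g=b] σ[b>=2](R))))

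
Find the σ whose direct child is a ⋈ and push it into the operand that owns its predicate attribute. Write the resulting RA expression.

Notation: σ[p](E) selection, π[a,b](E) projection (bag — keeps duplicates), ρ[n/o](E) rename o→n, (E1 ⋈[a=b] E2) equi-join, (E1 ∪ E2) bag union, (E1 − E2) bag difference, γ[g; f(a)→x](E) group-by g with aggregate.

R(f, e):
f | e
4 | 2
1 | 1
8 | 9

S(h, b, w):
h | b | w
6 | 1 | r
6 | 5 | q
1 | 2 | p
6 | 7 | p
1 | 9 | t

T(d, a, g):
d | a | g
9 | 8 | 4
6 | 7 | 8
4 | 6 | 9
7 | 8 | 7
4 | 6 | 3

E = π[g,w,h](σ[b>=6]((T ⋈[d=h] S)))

σ filters on b, owned by the right side.
E' = π[g,w,h]((T ⋈[d=h] σ[b>=6](S)))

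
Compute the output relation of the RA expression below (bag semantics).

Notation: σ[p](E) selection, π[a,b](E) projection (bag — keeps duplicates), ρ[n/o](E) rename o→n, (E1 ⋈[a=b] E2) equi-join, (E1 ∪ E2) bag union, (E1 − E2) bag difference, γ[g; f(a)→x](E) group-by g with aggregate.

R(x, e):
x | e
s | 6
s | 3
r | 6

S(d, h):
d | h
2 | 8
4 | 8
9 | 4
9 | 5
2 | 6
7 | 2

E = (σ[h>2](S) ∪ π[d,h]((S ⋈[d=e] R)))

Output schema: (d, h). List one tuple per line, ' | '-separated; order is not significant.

Per-node cardinality:
  S → 6
  σ[h>2](S) → 5
  S → 6
  R → 3
  (S ⋈[d=e] R) → 0
  π[d,h]((S ⋈[d=e] R)) → 0
  (σ[h>2](S) ∪ π[d,h]((S ⋈[d=e] R))) → 5

== RESULT ==
d | h
2 | 6
2 | 8
4 | 8
9 | 4
9 | 5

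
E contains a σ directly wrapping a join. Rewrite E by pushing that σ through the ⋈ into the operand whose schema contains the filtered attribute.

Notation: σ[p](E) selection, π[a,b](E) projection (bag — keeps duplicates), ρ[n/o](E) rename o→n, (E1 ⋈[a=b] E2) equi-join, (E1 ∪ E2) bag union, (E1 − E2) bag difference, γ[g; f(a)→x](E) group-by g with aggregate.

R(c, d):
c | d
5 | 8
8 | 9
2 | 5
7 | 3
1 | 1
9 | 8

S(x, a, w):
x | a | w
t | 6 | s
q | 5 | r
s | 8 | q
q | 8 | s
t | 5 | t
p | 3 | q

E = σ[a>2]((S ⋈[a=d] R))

σ filters on a, owned by the left side.
E' = (σ[a>2](S) ⋈[a=d] R)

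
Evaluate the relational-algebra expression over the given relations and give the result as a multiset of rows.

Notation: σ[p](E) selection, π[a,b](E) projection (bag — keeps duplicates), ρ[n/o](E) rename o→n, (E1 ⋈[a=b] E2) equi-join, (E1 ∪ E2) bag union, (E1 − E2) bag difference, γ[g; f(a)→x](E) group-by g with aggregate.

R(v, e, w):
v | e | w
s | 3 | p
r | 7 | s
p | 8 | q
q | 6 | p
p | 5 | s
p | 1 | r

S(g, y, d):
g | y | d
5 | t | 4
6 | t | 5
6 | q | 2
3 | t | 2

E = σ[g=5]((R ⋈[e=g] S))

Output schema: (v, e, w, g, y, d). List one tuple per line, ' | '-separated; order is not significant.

Subexpression sizes:
  R → 6
  S → 4
  (R ⋈[e=g] S) → 4
  σ[g=5]((R ⋈[e=g] S)) → 1

== RESULT ==
v | e | w | g | y | d
p | 5 | s | 5 | t | 4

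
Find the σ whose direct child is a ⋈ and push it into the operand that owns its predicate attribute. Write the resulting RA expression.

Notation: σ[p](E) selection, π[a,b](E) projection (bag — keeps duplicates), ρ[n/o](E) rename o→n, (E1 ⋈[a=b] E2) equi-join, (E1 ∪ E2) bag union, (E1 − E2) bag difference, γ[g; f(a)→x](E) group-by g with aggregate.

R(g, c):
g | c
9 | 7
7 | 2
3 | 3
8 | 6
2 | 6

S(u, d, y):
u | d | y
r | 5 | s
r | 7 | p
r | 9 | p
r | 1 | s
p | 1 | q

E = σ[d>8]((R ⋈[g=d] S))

σ filters on d, owned by the right side.
E' = (R ⋈[g=d] σ[d>8](S))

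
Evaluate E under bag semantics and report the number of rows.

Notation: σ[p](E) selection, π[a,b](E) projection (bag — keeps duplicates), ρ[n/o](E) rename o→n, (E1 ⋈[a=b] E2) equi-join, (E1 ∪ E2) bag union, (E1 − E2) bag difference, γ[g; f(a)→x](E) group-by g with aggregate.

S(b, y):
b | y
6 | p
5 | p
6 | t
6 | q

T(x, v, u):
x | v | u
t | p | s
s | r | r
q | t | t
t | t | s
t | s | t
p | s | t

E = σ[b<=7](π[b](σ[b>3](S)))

Per-node cardinality:
  S → 4
  σ[b>3](S) → 4
  π[b](σ[b>3](S)) → 4
  σ[b<=7](π[b](σ[b>3](S))) → 4

|E| = 4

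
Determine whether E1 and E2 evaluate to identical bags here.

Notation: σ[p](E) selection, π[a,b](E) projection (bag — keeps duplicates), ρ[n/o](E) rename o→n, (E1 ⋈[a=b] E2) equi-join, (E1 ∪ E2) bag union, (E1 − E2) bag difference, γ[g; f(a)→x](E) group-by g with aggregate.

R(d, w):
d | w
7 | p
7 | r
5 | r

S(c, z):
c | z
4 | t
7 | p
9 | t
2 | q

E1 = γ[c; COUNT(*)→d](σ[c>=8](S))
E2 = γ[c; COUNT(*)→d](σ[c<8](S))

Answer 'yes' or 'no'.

E1 per-node cardinality:
  S → 4
  σ[c>=8](S) → 1
  γ[c; COUNT(*)→d](σ[c>=8](S)) → 1
E2 per-node cardinality:
  S → 4
  σ[c<8](S) → 3
  γ[c; COUNT(*)→d](σ[c<8](S)) → 3

E1 result:
c | d
9 | 1
E2 result:
c | d
2 | 1
4 | 1
7 | 1
Witness: (9, 1) appears 1× in E1 but 0× in E2.

no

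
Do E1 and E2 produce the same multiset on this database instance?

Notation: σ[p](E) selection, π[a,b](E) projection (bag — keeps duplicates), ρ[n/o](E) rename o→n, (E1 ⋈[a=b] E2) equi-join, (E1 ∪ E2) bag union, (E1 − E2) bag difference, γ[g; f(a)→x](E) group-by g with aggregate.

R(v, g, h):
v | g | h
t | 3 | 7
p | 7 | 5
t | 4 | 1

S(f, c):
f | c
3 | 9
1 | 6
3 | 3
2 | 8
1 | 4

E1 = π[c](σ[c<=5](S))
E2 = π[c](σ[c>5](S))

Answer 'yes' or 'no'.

E1 per-node cardinality:
  S → 5
  σ[c<=5](S) → 2
  π[c](σ[c<=5](S)) → 2
E2 per-node cardinality:
  S → 5
  σ[c>5](S) → 3
  π[c](σ[c>5](S)) → 3

E1 result:
c
3
4
E2 result:
c
6
8
9
Witness: (6,) appears 0× in E1 but 1× in E2.

no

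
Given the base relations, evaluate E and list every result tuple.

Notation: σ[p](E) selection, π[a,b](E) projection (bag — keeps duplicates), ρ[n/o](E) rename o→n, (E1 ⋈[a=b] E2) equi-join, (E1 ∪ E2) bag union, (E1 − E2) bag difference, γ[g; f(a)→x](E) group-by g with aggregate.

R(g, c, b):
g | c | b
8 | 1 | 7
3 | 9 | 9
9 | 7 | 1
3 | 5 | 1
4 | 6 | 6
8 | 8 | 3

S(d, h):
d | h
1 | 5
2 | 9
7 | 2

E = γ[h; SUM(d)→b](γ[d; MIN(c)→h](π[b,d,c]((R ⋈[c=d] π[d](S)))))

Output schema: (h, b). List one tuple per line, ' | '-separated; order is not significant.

Row counts bottom-up:
  R → 6
  S → 3
  π[d](S) → 3
  (R ⋈[c=d] π[d](S)) → 2
  π[b,d,c]((R ⋈[c=d] π[d](S))) → 2
  γ[d; MIN(c)→h](π[b,d,c]((R ⋈[c=d] π[d](S)))) → 2
  γ[h; SUM(d)→b](γ[d; MIN(c)→h](π[b,d,c]((R ⋈[c=d] π[d](S))))) → 2

== RESULT ==
h | b
1 | 1
7 | 7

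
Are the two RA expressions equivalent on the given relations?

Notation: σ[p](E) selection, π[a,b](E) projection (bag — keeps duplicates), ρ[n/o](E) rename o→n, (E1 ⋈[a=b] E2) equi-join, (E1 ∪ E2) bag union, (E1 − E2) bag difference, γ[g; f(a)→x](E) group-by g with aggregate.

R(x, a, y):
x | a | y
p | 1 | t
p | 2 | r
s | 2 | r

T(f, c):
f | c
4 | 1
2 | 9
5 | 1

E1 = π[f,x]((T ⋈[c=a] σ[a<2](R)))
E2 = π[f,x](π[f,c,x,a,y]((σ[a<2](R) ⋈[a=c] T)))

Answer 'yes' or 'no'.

E1 per-node cardinality:
  T → 3
  R → 3
  σ[a<2](R) → 1
  (T ⋈[c=a] σ[a<2](R)) → 2
  π[f,x]((T ⋈[c=a] σ[a<2](R))) → 2
E2 per-node cardinality:
  R → 3
  σ[a<2](R) → 1
  T → 3
  (σ[a<2](R) ⋈[a=c] T) → 2
  π[f,c,x,a,y]((σ[a<2](R) ⋈[a=c] T)) → 2
  π[f,x](π[f,c,x,a,y]((σ[a<2](R) ⋈[a=c] T))) → 2

E1 and E2 produce the same multiset:
f | x
4 | p
5 | p

yes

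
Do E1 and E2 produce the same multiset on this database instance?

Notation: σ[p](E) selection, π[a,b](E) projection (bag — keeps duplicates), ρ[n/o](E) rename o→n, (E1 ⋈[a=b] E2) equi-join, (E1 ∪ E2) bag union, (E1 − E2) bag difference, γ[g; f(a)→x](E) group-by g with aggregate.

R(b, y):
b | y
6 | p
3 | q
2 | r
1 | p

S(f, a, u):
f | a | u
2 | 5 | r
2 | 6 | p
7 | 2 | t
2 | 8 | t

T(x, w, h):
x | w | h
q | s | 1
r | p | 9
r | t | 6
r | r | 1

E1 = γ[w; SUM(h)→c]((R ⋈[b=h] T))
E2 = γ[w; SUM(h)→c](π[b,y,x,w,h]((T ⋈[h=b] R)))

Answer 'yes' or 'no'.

E1 row counts bottom-up:
  R → 4
  T → 4
  (R ⋈[b=h] T) → 3
  γ[w; SUM(h)→c]((R ⋈[b=h] T)) → 3
E2 row counts bottom-up:
  T → 4
  R → 4
  (T ⋈[h=b] R) → 3
  π[b,y,x,w,h]((T ⋈[h=b] R)) → 3
  γ[w; SUM(h)→c](π[b,y,x,w,h]((T ⋈[h=b] R))) → 3

E1 and E2 produce the same multiset:
w | c
r | 1
s | 1
t | 6

yes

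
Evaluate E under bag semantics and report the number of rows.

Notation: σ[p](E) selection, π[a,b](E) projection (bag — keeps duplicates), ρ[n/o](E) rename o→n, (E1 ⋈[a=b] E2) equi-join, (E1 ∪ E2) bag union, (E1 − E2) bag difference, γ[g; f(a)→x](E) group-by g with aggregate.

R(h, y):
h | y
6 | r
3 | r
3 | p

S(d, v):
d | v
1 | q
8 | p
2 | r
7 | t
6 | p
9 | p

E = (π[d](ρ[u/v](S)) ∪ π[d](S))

Subexpression sizes:
  S → 6
  ρ[u/v](S) → 6
  π[d](ρ[u/v](S)) → 6
  S → 6
  π[d](S) → 6
  (π[d](ρ[u/v](S)) ∪ π[d](S)) → 12

|E| = 12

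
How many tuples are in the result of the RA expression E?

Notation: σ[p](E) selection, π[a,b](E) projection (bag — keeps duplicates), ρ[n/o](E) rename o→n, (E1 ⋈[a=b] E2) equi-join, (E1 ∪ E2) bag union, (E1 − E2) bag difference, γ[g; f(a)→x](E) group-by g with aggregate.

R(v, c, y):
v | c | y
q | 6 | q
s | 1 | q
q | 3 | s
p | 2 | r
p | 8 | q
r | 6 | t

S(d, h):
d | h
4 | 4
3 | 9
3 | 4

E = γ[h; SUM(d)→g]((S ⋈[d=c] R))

Row counts bottom-up:
  S → 3
  R → 6
  (S ⋈[d=c] R) → 2
  γ[h; SUM(d)→g]((S ⋈[d=c] R)) → 2

|E| = 2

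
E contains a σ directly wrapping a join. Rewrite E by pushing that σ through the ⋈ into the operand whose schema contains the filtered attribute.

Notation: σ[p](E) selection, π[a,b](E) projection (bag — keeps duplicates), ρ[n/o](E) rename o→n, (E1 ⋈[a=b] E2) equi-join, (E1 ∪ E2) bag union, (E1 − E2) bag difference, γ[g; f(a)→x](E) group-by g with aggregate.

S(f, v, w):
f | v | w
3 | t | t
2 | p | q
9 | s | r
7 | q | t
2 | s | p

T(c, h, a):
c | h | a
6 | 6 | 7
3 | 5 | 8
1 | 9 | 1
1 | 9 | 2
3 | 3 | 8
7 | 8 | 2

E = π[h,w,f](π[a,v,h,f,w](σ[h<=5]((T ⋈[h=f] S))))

σ filters on h, owned by the left side.
E' = π[h,w,f](π[a,v,h,f,w]((σ[h<=5](T) ⋈[h=f] S)))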